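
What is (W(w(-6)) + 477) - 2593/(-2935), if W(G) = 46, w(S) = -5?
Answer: 1537598/2935 ≈ 523.88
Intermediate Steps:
(W(w(-6)) + 477) - 2593/(-2935) = (46 + 477) - 2593/(-2935) = 523 - 2593*(-1/2935) = 523 + 2593/2935 = 1537598/2935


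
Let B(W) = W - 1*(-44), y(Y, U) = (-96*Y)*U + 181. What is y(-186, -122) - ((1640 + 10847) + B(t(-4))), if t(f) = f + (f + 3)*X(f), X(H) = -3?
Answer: -2190781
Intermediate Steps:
y(Y, U) = 181 - 96*U*Y (y(Y, U) = -96*U*Y + 181 = 181 - 96*U*Y)
t(f) = -9 - 2*f (t(f) = f + (f + 3)*(-3) = f + (3 + f)*(-3) = f + (-9 - 3*f) = -9 - 2*f)
B(W) = 44 + W (B(W) = W + 44 = 44 + W)
y(-186, -122) - ((1640 + 10847) + B(t(-4))) = (181 - 96*(-122)*(-186)) - ((1640 + 10847) + (44 + (-9 - 2*(-4)))) = (181 - 2178432) - (12487 + (44 + (-9 + 8))) = -2178251 - (12487 + (44 - 1)) = -2178251 - (12487 + 43) = -2178251 - 1*12530 = -2178251 - 12530 = -2190781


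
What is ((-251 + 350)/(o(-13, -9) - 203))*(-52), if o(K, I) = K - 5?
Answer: 396/17 ≈ 23.294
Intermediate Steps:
o(K, I) = -5 + K
((-251 + 350)/(o(-13, -9) - 203))*(-52) = ((-251 + 350)/((-5 - 13) - 203))*(-52) = (99/(-18 - 203))*(-52) = (99/(-221))*(-52) = (99*(-1/221))*(-52) = -99/221*(-52) = 396/17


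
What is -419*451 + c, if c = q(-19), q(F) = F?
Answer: -188988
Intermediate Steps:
c = -19
-419*451 + c = -419*451 - 19 = -188969 - 19 = -188988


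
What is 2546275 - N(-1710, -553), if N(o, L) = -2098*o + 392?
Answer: -1041697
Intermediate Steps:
N(o, L) = 392 - 2098*o
2546275 - N(-1710, -553) = 2546275 - (392 - 2098*(-1710)) = 2546275 - (392 + 3587580) = 2546275 - 1*3587972 = 2546275 - 3587972 = -1041697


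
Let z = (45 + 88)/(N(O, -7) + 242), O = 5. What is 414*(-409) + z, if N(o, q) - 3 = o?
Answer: -42331367/250 ≈ -1.6933e+5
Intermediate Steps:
N(o, q) = 3 + o
z = 133/250 (z = (45 + 88)/((3 + 5) + 242) = 133/(8 + 242) = 133/250 ≈ 0.53200)
414*(-409) + z = 414*(-409) + 133/250 = -169326 + 133/250 = -42331367/250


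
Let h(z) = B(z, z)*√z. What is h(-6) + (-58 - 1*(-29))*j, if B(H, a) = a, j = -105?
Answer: 3045 - 6*I*√6 ≈ 3045.0 - 14.697*I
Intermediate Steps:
h(z) = z^(3/2) (h(z) = z*√z = z^(3/2))
h(-6) + (-58 - 1*(-29))*j = (-6)^(3/2) + (-58 - 1*(-29))*(-105) = -6*I*√6 + (-58 + 29)*(-105) = -6*I*√6 - 29*(-105) = -6*I*√6 + 3045 = 3045 - 6*I*√6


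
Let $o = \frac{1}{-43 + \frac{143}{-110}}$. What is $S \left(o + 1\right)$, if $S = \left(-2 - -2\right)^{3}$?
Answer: $0$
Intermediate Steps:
$S = 0$ ($S = \left(-2 + 2\right)^{3} = 0^{3} = 0$)
$o = - \frac{10}{443}$ ($o = \frac{1}{-43 + 143 \left(- \frac{1}{110}\right)} = \frac{1}{-43 - \frac{13}{10}} = \frac{1}{- \frac{443}{10}} = - \frac{10}{443} \approx -0.022573$)
$S \left(o + 1\right) = 0 \left(- \frac{10}{443} + 1\right) = 0 \cdot \frac{433}{443} = 0$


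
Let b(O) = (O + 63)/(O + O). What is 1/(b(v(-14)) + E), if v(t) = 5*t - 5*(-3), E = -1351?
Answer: -55/74309 ≈ -0.00074015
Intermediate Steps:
v(t) = 15 + 5*t (v(t) = 5*t + 15 = 15 + 5*t)
b(O) = (63 + O)/(2*O) (b(O) = (63 + O)/((2*O)) = (63 + O)*(1/(2*O)) = (63 + O)/(2*O))
1/(b(v(-14)) + E) = 1/((63 + (15 + 5*(-14)))/(2*(15 + 5*(-14))) - 1351) = 1/((63 + (15 - 70))/(2*(15 - 70)) - 1351) = 1/((½)*(63 - 55)/(-55) - 1351) = 1/((½)*(-1/55)*8 - 1351) = 1/(-4/55 - 1351) = 1/(-74309/55) = -55/74309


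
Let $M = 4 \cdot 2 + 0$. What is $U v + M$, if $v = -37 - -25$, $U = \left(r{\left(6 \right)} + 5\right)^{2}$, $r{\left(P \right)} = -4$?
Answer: $-4$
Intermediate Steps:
$M = 8$ ($M = 8 + 0 = 8$)
$U = 1$ ($U = \left(-4 + 5\right)^{2} = 1^{2} = 1$)
$v = -12$ ($v = -37 + 25 = -12$)
$U v + M = 1 \left(-12\right) + 8 = -12 + 8 = -4$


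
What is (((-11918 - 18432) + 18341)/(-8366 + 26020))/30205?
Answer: -12009/533239070 ≈ -2.2521e-5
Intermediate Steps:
(((-11918 - 18432) + 18341)/(-8366 + 26020))/30205 = ((-30350 + 18341)/17654)*(1/30205) = -12009*1/17654*(1/30205) = -12009/17654*1/30205 = -12009/533239070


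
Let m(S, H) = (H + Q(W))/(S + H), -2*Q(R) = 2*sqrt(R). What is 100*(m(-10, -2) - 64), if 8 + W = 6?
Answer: -19150/3 + 25*I*sqrt(2)/3 ≈ -6383.3 + 11.785*I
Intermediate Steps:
W = -2 (W = -8 + 6 = -2)
Q(R) = -sqrt(R)
m(S, H) = (H - I*sqrt(2))/(H + S) (m(S, H) = (H - sqrt(-2))/(S + H) = (H - I*sqrt(2))/(H + S))
100*(m(-10, -2) - 64) = 100*((-2 - I*sqrt(2))/(-2 - 10) - 64) = 100*((-2 - I*sqrt(2))/(-12) - 64) = 100*(-(-2 - I*sqrt(2))/12 - 64) = 100*((1/6 + I*sqrt(2)/12) - 64) = 100*(-383/6 + I*sqrt(2)/12) = -19150/3 + 25*I*sqrt(2)/3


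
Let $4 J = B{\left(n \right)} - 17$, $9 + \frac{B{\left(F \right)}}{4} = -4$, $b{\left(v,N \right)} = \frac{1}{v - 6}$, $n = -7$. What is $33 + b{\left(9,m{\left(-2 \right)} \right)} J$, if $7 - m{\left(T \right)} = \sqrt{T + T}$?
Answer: $\frac{109}{4} \approx 27.25$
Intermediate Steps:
$m{\left(T \right)} = 7 - \sqrt{2} \sqrt{T}$ ($m{\left(T \right)} = 7 - \sqrt{T + T} = 7 - \sqrt{2 T} = 7 - \sqrt{2} \sqrt{T}$)
$b{\left(v,N \right)} = \frac{1}{-6 + v}$
$B{\left(F \right)} = -52$ ($B{\left(F \right)} = -36 + 4 \left(-4\right) = -36 - 16 = -52$)
$J = - \frac{69}{4}$ ($J = \frac{-52 - 17}{4} = \frac{1}{4} \left(-69\right) = - \frac{69}{4} \approx -17.25$)
$33 + b{\left(9,m{\left(-2 \right)} \right)} J = 33 + \frac{1}{-6 + 9} \left(- \frac{69}{4}\right) = 33 + \frac{1}{3} \left(- \frac{69}{4}\right) = 33 - \frac{23}{4} = \frac{109}{4}$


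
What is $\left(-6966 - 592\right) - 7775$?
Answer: $-15333$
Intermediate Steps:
$\left(-6966 - 592\right) - 7775 = -7558 - 7775 = -15333$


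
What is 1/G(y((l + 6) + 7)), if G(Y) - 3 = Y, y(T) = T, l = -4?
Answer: 1/12 ≈ 0.083333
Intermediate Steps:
G(Y) = 3 + Y
1/G(y((l + 6) + 7)) = 1/(3 + ((-4 + 6) + 7)) = 1/(3 + (2 + 7)) = 1/(3 + 9) = 1/12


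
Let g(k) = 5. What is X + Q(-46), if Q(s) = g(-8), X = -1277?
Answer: -1272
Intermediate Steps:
Q(s) = 5
X + Q(-46) = -1277 + 5 = -1272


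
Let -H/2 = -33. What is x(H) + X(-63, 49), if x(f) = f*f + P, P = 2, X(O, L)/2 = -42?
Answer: 4274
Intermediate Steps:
H = 66 (H = -2*(-33) = 66)
X(O, L) = -84 (X(O, L) = 2*(-42) = -84)
x(f) = 2 + f² (x(f) = f*f + 2 = f² + 2 = 2 + f²)
x(H) + X(-63, 49) = (2 + 66²) - 84 = (2 + 4356) - 84 = 4358 - 84 = 4274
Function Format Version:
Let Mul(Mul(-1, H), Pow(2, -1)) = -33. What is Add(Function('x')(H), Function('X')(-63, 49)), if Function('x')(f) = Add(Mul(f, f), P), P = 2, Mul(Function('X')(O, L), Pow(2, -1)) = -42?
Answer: 4274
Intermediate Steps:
H = 66 (H = Mul(-2, -33) = 66)
Function('X')(O, L) = -84 (Function('X')(O, L) = Mul(2, -42) = -84)
Function('x')(f) = Add(2, Pow(f, 2)) (Function('x')(f) = Add(Mul(f, f), 2) = Add(Pow(f, 2), 2) = Add(2, Pow(f, 2)))
Add(Function('x')(H), Function('X')(-63, 49)) = Add(Add(2, Pow(66, 2)), -84) = Add(Add(2, 4356), -84) = Add(4358, -84) = 4274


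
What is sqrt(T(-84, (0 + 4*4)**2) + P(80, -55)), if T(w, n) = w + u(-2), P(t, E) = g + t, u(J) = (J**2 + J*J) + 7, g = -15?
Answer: 2*I ≈ 2.0*I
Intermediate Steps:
u(J) = 7 + 2*J**2 (u(J) = (J**2 + J**2) + 7 = 2*J**2 + 7 = 7 + 2*J**2)
P(t, E) = -15 + t
T(w, n) = 15 + w (T(w, n) = w + (7 + 2*(-2)**2) = w + (7 + 2*4) = w + (7 + 8) = w + 15 = 15 + w)
sqrt(T(-84, (0 + 4*4)**2) + P(80, -55)) = sqrt((15 - 84) + (-15 + 80)) = sqrt(-69 + 65) = sqrt(-4) = 2*I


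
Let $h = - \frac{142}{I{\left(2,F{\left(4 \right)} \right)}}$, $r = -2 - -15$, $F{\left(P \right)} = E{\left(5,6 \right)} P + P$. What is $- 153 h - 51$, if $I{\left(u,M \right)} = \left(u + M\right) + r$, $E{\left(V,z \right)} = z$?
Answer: $\frac{19533}{43} \approx 454.26$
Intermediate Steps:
$F{\left(P \right)} = 7 P$ ($F{\left(P \right)} = 6 P + P = 7 P$)
$r = 13$ ($r = -2 + 15 = 13$)
$I{\left(u,M \right)} = 13 + M + u$ ($I{\left(u,M \right)} = \left(u + M\right) + 13 = \left(M + u\right) + 13 = 13 + M + u$)
$h = - \frac{142}{43}$ ($h = - \frac{142}{13 + 7 \cdot 4 + 2} = - \frac{142}{13 + 28 + 2} = - \frac{142}{43} \approx -3.3023$)
$- 153 h - 51 = \left(-153\right) \left(- \frac{142}{43}\right) - 51 = \frac{21726}{43} - 51 = \frac{19533}{43}$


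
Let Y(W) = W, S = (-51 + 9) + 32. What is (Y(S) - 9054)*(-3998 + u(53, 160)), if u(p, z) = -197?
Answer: 38023480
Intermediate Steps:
S = -10 (S = -42 + 32 = -10)
(Y(S) - 9054)*(-3998 + u(53, 160)) = (-10 - 9054)*(-3998 - 197) = -9064*(-4195) = 38023480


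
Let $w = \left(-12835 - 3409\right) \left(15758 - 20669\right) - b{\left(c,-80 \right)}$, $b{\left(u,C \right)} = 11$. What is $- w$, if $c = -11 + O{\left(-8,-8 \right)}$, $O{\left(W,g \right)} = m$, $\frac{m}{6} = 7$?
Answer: $-79774273$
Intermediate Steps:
$m = 42$ ($m = 6 \cdot 7 = 42$)
$O{\left(W,g \right)} = 42$
$c = 31$ ($c = -11 + 42 = 31$)
$w = 79774273$ ($w = \left(-12835 - 3409\right) \left(15758 - 20669\right) - 11 = \left(-16244\right) \left(-4911\right) - 11 = 79774284 - 11 = 79774273$)
$- w = \left(-1\right) 79774273 = -79774273$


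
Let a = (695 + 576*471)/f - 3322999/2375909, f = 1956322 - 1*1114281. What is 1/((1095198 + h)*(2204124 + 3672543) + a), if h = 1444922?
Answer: 2000612790269/29864026149671024029294620 ≈ 6.6991e-14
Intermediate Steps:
f = 842041 (f = 1956322 - 1114281 = 842041)
a = -2151875536140/2000612790269 (a = (695 + 576*471)/842041 - 3322999/2375909 = (695 + 271296)*(1/842041) - 3322999*1/2375909 = 271991*(1/842041) - 3322999/2375909 = 271991/842041 - 3322999/2375909 = -2151875536140/2000612790269 ≈ -1.0756)
1/((1095198 + h)*(2204124 + 3672543) + a) = 1/((1095198 + 1444922)*(2204124 + 3672543) - 2151875536140/2000612790269) = 1/(2540120*5876667 - 2151875536140/2000612790269) = 1/(14927439380040 - 2151875536140/2000612790269) = 1/(29864026149671024029294620/2000612790269) = 2000612790269/29864026149671024029294620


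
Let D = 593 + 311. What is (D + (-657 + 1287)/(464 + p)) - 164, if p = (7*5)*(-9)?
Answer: 110890/149 ≈ 744.23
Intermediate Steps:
D = 904
p = -315 (p = 35*(-9) = -315)
(D + (-657 + 1287)/(464 + p)) - 164 = (904 + (-657 + 1287)/(464 - 315)) - 164 = (904 + 630/149) - 164 = 135326/149 - 164 = 110890/149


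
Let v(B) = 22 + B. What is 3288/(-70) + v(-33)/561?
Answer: -83879/1785 ≈ -46.991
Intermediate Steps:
3288/(-70) + v(-33)/561 = 3288/(-70) + (22 - 33)/561 = 3288*(-1/70) - 11*1/561 = -1644/35 - 1/51 = -83879/1785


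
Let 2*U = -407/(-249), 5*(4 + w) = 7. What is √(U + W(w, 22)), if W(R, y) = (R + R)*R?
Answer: √88892502/2490 ≈ 3.7865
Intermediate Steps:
w = -13/5 (w = -4 + (⅕)*7 = -4 + 7/5 = -13/5 ≈ -2.6000)
W(R, y) = 2*R² (W(R, y) = (2*R)*R = 2*R²)
U = 407/498 (U = (-407/(-249))/2 = (-407*(-1/249))/2 = (½)*(407/249) = 407/498 ≈ 0.81727)
√(U + W(w, 22)) = √(407/498 + 2*(-13/5)²) = √(407/498 + 2*(169/25)) = √(407/498 + 338/25) = √(178499/12450) = √88892502/2490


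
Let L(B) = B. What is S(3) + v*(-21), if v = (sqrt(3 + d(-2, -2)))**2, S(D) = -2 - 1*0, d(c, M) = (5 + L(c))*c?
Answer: 61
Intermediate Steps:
d(c, M) = c*(5 + c) (d(c, M) = (5 + c)*c = c*(5 + c))
S(D) = -2 (S(D) = -2 + 0 = -2)
v = -3 (v = (sqrt(3 - 2*(5 - 2)))**2 = (sqrt(3 - 2*3))**2 = (sqrt(3 - 6))**2 = (sqrt(-3))**2 = (I*sqrt(3))**2 = -3)
S(3) + v*(-21) = -2 - 3*(-21) = -2 + 63 = 61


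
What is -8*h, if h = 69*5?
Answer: -2760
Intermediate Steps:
h = 345
-8*h = -8*345 = -2760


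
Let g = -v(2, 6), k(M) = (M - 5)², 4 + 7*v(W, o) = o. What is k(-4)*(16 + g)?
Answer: 8910/7 ≈ 1272.9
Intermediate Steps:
v(W, o) = -4/7 + o/7
k(M) = (-5 + M)²
g = -2/7 (g = -(-4/7 + (⅐)*6) = -(-4/7 + 6/7) = -1*2/7 = -2/7 ≈ -0.28571)
k(-4)*(16 + g) = (-5 - 4)²*(16 - 2/7) = (-9)²*(110/7) = 81*(110/7) = 8910/7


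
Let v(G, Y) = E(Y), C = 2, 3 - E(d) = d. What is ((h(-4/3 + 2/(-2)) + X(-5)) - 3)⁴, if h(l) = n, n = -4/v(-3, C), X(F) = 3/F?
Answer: 2085136/625 ≈ 3336.2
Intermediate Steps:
E(d) = 3 - d
v(G, Y) = 3 - Y
n = -4 (n = -4/(3 - 1*2) = -4/(3 - 2) = -4/1 = -4*1 = -4)
h(l) = -4
((h(-4/3 + 2/(-2)) + X(-5)) - 3)⁴ = ((-4 + 3/(-5)) - 3)⁴ = ((-4 + 3*(-⅕)) - 3)⁴ = ((-4 - ⅗) - 3)⁴ = (-23/5 - 3)⁴ = (-38/5)⁴ = 2085136/625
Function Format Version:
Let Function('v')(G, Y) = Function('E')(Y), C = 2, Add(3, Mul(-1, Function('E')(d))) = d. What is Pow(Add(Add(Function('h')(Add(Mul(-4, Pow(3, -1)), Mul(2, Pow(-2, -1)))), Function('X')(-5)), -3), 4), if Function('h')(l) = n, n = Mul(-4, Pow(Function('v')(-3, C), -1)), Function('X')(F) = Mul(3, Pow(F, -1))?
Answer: Rational(2085136, 625) ≈ 3336.2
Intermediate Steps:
Function('E')(d) = Add(3, Mul(-1, d))
Function('v')(G, Y) = Add(3, Mul(-1, Y))
n = -4 (n = Mul(-4, Pow(Add(3, Mul(-1, 2)), -1)) = Mul(-4, Pow(Add(3, -2), -1)) = Mul(-4, Pow(1, -1)) = Mul(-4, 1) = -4)
Function('h')(l) = -4
Pow(Add(Add(Function('h')(Add(Mul(-4, Pow(3, -1)), Mul(2, Pow(-2, -1)))), Function('X')(-5)), -3), 4) = Pow(Add(Add(-4, Mul(3, Pow(-5, -1))), -3), 4) = Pow(Add(Add(-4, Mul(3, Rational(-1, 5))), -3), 4) = Pow(Add(Add(-4, Rational(-3, 5)), -3), 4) = Pow(Add(Rational(-23, 5), -3), 4) = Pow(Rational(-38, 5), 4) = Rational(2085136, 625)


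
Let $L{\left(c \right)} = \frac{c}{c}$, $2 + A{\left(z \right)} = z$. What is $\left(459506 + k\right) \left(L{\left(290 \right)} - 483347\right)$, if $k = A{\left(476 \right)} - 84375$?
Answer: $-181547174330$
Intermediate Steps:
$A{\left(z \right)} = -2 + z$
$L{\left(c \right)} = 1$
$k = -83901$ ($k = \left(-2 + 476\right) - 84375 = 474 - 84375 = -83901$)
$\left(459506 + k\right) \left(L{\left(290 \right)} - 483347\right) = \left(459506 - 83901\right) \left(1 - 483347\right) = 375605 \left(-483346\right) = -181547174330$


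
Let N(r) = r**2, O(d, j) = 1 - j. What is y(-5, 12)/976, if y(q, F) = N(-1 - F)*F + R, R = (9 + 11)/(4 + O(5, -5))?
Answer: 1015/488 ≈ 2.0799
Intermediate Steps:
R = 2 (R = (9 + 11)/(4 + (1 - 1*(-5))) = 20/(4 + (1 + 5)) = 20/(4 + 6) = 20/10 = 20*(1/10) = 2)
y(q, F) = 2 + F*(-1 - F)**2 (y(q, F) = (-1 - F)**2*F + 2 = F*(-1 - F)**2 + 2 = 2 + F*(-1 - F)**2)
y(-5, 12)/976 = (2 + 12*(1 + 12)**2)/976 = (2 + 12*13**2)*(1/976) = (2 + 12*169)*(1/976) = (2 + 2028)*(1/976) = 2030*(1/976) = 1015/488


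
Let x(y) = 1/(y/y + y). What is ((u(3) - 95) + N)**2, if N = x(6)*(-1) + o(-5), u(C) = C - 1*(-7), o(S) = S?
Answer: 398161/49 ≈ 8125.7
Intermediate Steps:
x(y) = 1/(1 + y)
u(C) = 7 + C (u(C) = C + 7 = 7 + C)
N = -36/7 (N = -1/(1 + 6) - 5 = -1/7 - 5 = -36/7 ≈ -5.1429)
((u(3) - 95) + N)**2 = (((7 + 3) - 95) - 36/7)**2 = ((10 - 95) - 36/7)**2 = (-85 - 36/7)**2 = (-631/7)**2 = 398161/49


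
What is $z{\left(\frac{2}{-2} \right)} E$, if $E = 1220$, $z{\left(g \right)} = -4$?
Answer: $-4880$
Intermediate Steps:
$z{\left(\frac{2}{-2} \right)} E = \left(-4\right) 1220 = -4880$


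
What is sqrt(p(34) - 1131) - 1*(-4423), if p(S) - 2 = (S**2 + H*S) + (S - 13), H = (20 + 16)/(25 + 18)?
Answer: 4423 + 2*sqrt(35346)/43 ≈ 4431.7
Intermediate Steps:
H = 36/43 ≈ 0.83721
p(S) = -11 + S**2 + 79*S/43 (p(S) = 2 + ((S**2 + 36*S/43) + (S - 13)) = 2 + ((S**2 + 36*S/43) + (-13 + S)) = 2 + (-13 + S**2 + 79*S/43) = -11 + S**2 + 79*S/43)
sqrt(p(34) - 1131) - 1*(-4423) = sqrt((-11 + 34**2 + (79/43)*34) - 1131) - 1*(-4423) = sqrt((-11 + 1156 + 2686/43) - 1131) + 4423 = sqrt(51921/43 - 1131) + 4423 = sqrt(3288/43) + 4423 = 2*sqrt(35346)/43 + 4423 = 4423 + 2*sqrt(35346)/43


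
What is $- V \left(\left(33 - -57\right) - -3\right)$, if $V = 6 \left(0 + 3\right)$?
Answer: $-1674$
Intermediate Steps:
$V = 18$ ($V = 6 \cdot 3 = 18$)
$- V \left(\left(33 - -57\right) - -3\right) = - 18 \left(\left(33 - -57\right) - -3\right) = - 18 \left(\left(33 + 57\right) + \left(-30 + 33\right)\right) = - 18 \left(90 + 3\right) = - 18 \cdot 93 = \left(-1\right) 1674 = -1674$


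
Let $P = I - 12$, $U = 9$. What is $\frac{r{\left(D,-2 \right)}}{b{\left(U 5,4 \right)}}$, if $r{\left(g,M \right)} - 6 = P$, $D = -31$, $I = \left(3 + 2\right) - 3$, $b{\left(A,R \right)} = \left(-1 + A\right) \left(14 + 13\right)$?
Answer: $- \frac{1}{297} \approx -0.003367$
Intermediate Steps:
$b{\left(A,R \right)} = -27 + 27 A$ ($b{\left(A,R \right)} = \left(-1 + A\right) 27 = -27 + 27 A$)
$I = 2$ ($I = 5 - 3 = 2$)
$P = -10$ ($P = 2 - 12 = -10$)
$r{\left(g,M \right)} = -4$ ($r{\left(g,M \right)} = 6 - 10 = -4$)
$\frac{r{\left(D,-2 \right)}}{b{\left(U 5,4 \right)}} = - \frac{4}{-27 + 27 \cdot 9 \cdot 5} = - \frac{4}{-27 + 27 \cdot 45} = - \frac{4}{-27 + 1215} = - \frac{4}{1188} = \left(-4\right) \frac{1}{1188} = - \frac{1}{297}$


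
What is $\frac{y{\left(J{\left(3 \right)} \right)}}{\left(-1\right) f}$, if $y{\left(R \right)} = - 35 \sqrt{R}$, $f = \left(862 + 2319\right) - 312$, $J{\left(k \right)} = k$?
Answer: $\frac{35 \sqrt{3}}{2869} \approx 0.02113$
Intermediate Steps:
$f = 2869$ ($f = 3181 - 312 = 2869$)
$\frac{y{\left(J{\left(3 \right)} \right)}}{\left(-1\right) f} = \frac{\left(-35\right) \sqrt{3}}{\left(-1\right) 2869} = \frac{\left(-35\right) \sqrt{3}}{-2869} = - 35 \sqrt{3} \left(- \frac{1}{2869}\right) = \frac{35 \sqrt{3}}{2869}$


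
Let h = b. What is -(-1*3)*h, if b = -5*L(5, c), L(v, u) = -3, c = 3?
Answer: 45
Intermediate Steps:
b = 15 (b = -5*(-3) = 15)
h = 15
-(-1*3)*h = -(-1*3)*15 = -(-3)*15 = -1*(-45) = 45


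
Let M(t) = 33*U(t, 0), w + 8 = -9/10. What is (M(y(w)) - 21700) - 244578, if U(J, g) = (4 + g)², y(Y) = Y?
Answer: -265750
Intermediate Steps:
w = -89/10 (w = -8 - 9/10 = -89/10 ≈ -8.9000)
M(t) = 528 (M(t) = 33*(4 + 0)² = 33*4² = 33*16 = 528)
(M(y(w)) - 21700) - 244578 = (528 - 21700) - 244578 = -21172 - 244578 = -265750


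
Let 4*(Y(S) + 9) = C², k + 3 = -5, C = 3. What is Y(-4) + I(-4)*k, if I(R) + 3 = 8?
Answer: -187/4 ≈ -46.750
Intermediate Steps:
I(R) = 5 (I(R) = -3 + 8 = 5)
k = -8 (k = -3 - 5 = -8)
Y(S) = -27/4 (Y(S) = -9 + (¼)*3² = -9 + (¼)*9 = -9 + 9/4 = -27/4)
Y(-4) + I(-4)*k = -27/4 + 5*(-8) = -27/4 - 40 = -187/4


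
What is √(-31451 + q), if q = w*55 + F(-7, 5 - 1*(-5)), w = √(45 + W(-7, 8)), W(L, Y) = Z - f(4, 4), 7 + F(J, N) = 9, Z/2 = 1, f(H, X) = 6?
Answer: √(-31449 + 55*√41) ≈ 176.34*I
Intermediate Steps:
Z = 2 (Z = 2*1 = 2)
F(J, N) = 2 (F(J, N) = -7 + 9 = 2)
W(L, Y) = -4 (W(L, Y) = 2 - 1*6 = 2 - 6 = -4)
w = √41 (w = √(45 - 4) = √41 ≈ 6.4031)
q = 2 + 55*√41 (q = √41*55 + 2 = 55*√41 + 2 = 2 + 55*√41 ≈ 354.17)
√(-31451 + q) = √(-31451 + (2 + 55*√41)) = √(-31449 + 55*√41)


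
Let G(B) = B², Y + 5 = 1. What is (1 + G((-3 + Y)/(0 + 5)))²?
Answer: 5476/625 ≈ 8.7616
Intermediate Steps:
Y = -4 (Y = -5 + 1 = -4)
(1 + G((-3 + Y)/(0 + 5)))² = (1 + ((-3 - 4)/(0 + 5))²)² = (1 + (-7/5)²)² = (1 + 49/25)² = (74/25)² = 5476/625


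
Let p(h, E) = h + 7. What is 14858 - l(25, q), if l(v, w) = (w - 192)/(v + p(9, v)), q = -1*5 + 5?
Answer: 609370/41 ≈ 14863.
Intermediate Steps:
p(h, E) = 7 + h
q = 0 (q = -5 + 5 = 0)
l(v, w) = (-192 + w)/(16 + v) (l(v, w) = (w - 192)/(v + (7 + 9)) = (-192 + w)/(v + 16) = (-192 + w)/(16 + v))
14858 - l(25, q) = 14858 - (-192 + 0)/(16 + 25) = 14858 - (-192)/41 = 14858 - 1*(-192/41) = 14858 + 192/41 = 609370/41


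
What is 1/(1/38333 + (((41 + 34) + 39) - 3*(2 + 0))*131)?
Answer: 38333/542335285 ≈ 7.0681e-5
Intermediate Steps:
1/(1/38333 + (((41 + 34) + 39) - 3*(2 + 0))*131) = 1/(1/38333 + ((75 + 39) - 3*2)*131) = 1/(1/38333 + (114 - 6)*131) = 1/(1/38333 + 108*131) = 1/(1/38333 + 14148) = 1/(542335285/38333) = 38333/542335285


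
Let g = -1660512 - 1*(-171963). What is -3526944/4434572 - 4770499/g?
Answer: 35188257361/14604154239 ≈ 2.4095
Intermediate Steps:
g = -1488549 (g = -1660512 + 171963 = -1488549)
-3526944/4434572 - 4770499/g = -3526944/4434572 - 4770499/(-1488549) = -3526944*1/4434572 - 4770499*(-1/1488549) = -881736/1108643 + 4770499/1488549 = 35188257361/14604154239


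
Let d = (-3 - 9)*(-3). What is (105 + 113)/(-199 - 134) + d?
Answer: 11770/333 ≈ 35.345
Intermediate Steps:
d = 36 (d = -12*(-3) = 36)
(105 + 113)/(-199 - 134) + d = (105 + 113)/(-199 - 134) + 36 = 218/(-333) + 36 = 218*(-1/333) + 36 = -218/333 + 36 = 11770/333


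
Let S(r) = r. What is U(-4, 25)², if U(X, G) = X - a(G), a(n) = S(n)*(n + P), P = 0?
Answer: 395641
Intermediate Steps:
a(n) = n² (a(n) = n*(n + 0) = n*n = n²)
U(X, G) = X - G²
U(-4, 25)² = (-4 - 1*25²)² = (-4 - 1*625)² = (-4 - 625)² = (-629)² = 395641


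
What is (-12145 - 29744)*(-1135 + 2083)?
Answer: -39710772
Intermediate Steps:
(-12145 - 29744)*(-1135 + 2083) = -41889*948 = -39710772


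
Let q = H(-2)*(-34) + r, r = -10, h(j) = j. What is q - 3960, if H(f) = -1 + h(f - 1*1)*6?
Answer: -3324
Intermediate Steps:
H(f) = -7 + 6*f (H(f) = -1 + (f - 1*1)*6 = -1 + (f - 1)*6 = -1 + (-1 + f)*6 = -1 + (-6 + 6*f) = -7 + 6*f)
q = 636 (q = (-7 + 6*(-2))*(-34) - 10 = (-7 - 12)*(-34) - 10 = -19*(-34) - 10 = 646 - 10 = 636)
q - 3960 = 636 - 3960 = -3324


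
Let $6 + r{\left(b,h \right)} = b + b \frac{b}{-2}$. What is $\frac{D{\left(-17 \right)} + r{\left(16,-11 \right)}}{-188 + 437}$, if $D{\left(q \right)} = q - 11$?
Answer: $- \frac{146}{249} \approx -0.58635$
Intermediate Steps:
$r{\left(b,h \right)} = -6 + b - \frac{b^{2}}{2}$ ($r{\left(b,h \right)} = -6 + \left(b + b \frac{b}{-2}\right) = -6 + \left(b + b b \left(- \frac{1}{2}\right)\right) = -6 + \left(b + b \left(- \frac{b}{2}\right)\right) = -6 - \left(\frac{b^{2}}{2} - b\right) = -6 + b - \frac{b^{2}}{2}$)
$D{\left(q \right)} = -11 + q$ ($D{\left(q \right)} = q - 11 = -11 + q$)
$\frac{D{\left(-17 \right)} + r{\left(16,-11 \right)}}{-188 + 437} = \frac{\left(-11 - 17\right) - \left(-10 + 128\right)}{-188 + 437} = \frac{-28 - 118}{249} = \left(-28 - 118\right) \frac{1}{249} = \left(-146\right) \frac{1}{249} = - \frac{146}{249}$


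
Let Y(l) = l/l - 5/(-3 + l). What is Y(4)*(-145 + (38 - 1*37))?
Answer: 576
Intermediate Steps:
Y(l) = 1 - 5/(-3 + l)
Y(4)*(-145 + (38 - 1*37)) = ((-8 + 4)/(-3 + 4))*(-145 + (38 - 1*37)) = (-4/1)*(-145 + (38 - 37)) = (1*(-4))*(-145 + 1) = -4*(-144) = 576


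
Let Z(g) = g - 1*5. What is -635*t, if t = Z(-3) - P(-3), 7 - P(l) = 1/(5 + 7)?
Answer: 113665/12 ≈ 9472.1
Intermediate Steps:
P(l) = 83/12 (P(l) = 7 - 1/(5 + 7) = 7 - 1/12 = 83/12)
Z(g) = -5 + g (Z(g) = g - 5 = -5 + g)
t = -179/12 (t = (-5 - 3) - 1*83/12 = -8 - 83/12 = -179/12 ≈ -14.917)
-635*t = -635*(-179/12) = 113665/12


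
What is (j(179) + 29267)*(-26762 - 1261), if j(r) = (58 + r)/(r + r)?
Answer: -293620033929/358 ≈ -8.2017e+8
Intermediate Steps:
j(r) = (58 + r)/(2*r) (j(r) = (58 + r)/((2*r)) = (58 + r)*(1/(2*r)) = (58 + r)/(2*r))
(j(179) + 29267)*(-26762 - 1261) = ((1/2)*(58 + 179)/179 + 29267)*(-26762 - 1261) = ((1/2)*(1/179)*237 + 29267)*(-28023) = (237/358 + 29267)*(-28023) = (10477823/358)*(-28023) = -293620033929/358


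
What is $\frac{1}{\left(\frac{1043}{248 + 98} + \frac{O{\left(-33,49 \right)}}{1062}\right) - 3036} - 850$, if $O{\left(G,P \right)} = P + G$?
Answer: $- \frac{473650388476}{557235535} \approx -850.0$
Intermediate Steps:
$O{\left(G,P \right)} = G + P$
$\frac{1}{\left(\frac{1043}{248 + 98} + \frac{O{\left(-33,49 \right)}}{1062}\right) - 3036} - 850 = \frac{1}{\left(\frac{1043}{248 + 98} + \frac{-33 + 49}{1062}\right) - 3036} - 850 = \frac{1}{\left(\frac{1043}{346} + 16 \cdot \frac{1}{1062}\right) - 3036} - 850 = \frac{1}{\left(1043 \cdot \frac{1}{346} + \frac{8}{531}\right) - 3036} - 850 = \frac{1}{\left(\frac{1043}{346} + \frac{8}{531}\right) - 3036} - 850 = \frac{1}{\frac{556601}{183726} - 3036} - 850 = \frac{1}{- \frac{557235535}{183726}} - 850 = - \frac{183726}{557235535} - 850 = - \frac{473650388476}{557235535}$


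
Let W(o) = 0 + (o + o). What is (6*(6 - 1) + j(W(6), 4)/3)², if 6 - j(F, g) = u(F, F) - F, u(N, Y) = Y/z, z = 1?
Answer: 1024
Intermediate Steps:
W(o) = 2*o (W(o) = 0 + 2*o = 2*o)
u(N, Y) = Y (u(N, Y) = Y/1 = Y*1 = Y)
j(F, g) = 6 (j(F, g) = 6 - (F - F) = 6 - 1*0 = 6 + 0 = 6)
(6*(6 - 1) + j(W(6), 4)/3)² = (6*(6 - 1) + 6/3)² = (6*5 + 6*(⅓))² = (30 + 2)² = 32² = 1024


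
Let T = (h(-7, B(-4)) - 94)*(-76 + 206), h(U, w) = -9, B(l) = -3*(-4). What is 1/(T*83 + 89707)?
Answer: -1/1021663 ≈ -9.7880e-7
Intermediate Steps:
B(l) = 12
T = -13390 (T = (-9 - 94)*(-76 + 206) = -103*130 = -13390)
1/(T*83 + 89707) = 1/(-13390*83 + 89707) = 1/(-1111370 + 89707) = 1/(-1021663) = -1/1021663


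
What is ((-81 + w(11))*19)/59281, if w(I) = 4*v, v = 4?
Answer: -1235/59281 ≈ -0.020833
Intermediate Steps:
w(I) = 16 (w(I) = 4*4 = 16)
((-81 + w(11))*19)/59281 = ((-81 + 16)*19)/59281 = -65*19*(1/59281) = -1235*1/59281 = -1235/59281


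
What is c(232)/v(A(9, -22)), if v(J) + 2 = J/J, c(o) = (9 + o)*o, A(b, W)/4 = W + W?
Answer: -55912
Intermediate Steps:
A(b, W) = 8*W (A(b, W) = 4*(W + W) = 4*(2*W) = 8*W)
c(o) = o*(9 + o)
v(J) = -1 (v(J) = -2 + J/J = -2 + 1 = -1)
c(232)/v(A(9, -22)) = (232*(9 + 232))/(-1) = (232*241)*(-1) = 55912*(-1) = -55912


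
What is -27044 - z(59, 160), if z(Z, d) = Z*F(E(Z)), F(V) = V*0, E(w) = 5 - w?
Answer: -27044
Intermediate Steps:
F(V) = 0
z(Z, d) = 0 (z(Z, d) = Z*0 = 0)
-27044 - z(59, 160) = -27044 - 1*0 = -27044 + 0 = -27044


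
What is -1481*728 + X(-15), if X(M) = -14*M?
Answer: -1077958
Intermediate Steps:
-1481*728 + X(-15) = -1481*728 - 14*(-15) = -1078168 + 210 = -1077958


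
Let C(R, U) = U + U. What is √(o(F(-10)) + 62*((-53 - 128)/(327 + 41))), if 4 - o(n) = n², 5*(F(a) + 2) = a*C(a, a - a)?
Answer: I*√258106/92 ≈ 5.5222*I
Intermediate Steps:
C(R, U) = 2*U
F(a) = -2 (F(a) = -2 + (a*(2*(a - a)))/5 = -2 + (a*(2*0))/5 = -2 + (a*0)/5 = -2 + (⅕)*0 = -2 + 0 = -2)
o(n) = 4 - n²
√(o(F(-10)) + 62*((-53 - 128)/(327 + 41))) = √((4 - 1*(-2)²) + 62*((-53 - 128)/(327 + 41))) = √((4 - 1*4) + 62*(-181/368)) = √((4 - 4) + 62*(-181*1/368)) = √(0 + 62*(-181/368)) = √(0 - 5611/184) = √(-5611/184) = I*√258106/92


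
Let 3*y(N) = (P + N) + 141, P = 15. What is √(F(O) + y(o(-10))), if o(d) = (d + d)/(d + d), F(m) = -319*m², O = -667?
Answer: 2*I*√319318962/3 ≈ 11913.0*I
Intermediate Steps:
o(d) = 1 (o(d) = (2*d)/((2*d)) = (2*d)*(1/(2*d)) = 1)
y(N) = 52 + N/3 (y(N) = ((15 + N) + 141)/3 = (156 + N)/3 = 52 + N/3)
√(F(O) + y(o(-10))) = √(-319*(-667)² + (52 + (⅓)*1)) = √(-319*444889 + (52 + ⅓)) = √(-141919591 + 157/3) = √(-425758616/3) = 2*I*√319318962/3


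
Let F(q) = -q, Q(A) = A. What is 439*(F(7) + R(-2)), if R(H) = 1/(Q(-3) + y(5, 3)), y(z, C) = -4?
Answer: -21950/7 ≈ -3135.7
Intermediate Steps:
R(H) = -1/7 (R(H) = 1/(-3 - 4) = 1/(-7) = -1/7)
439*(F(7) + R(-2)) = 439*(-1*7 - 1/7) = 439*(-7 - 1/7) = 439*(-50/7) = -21950/7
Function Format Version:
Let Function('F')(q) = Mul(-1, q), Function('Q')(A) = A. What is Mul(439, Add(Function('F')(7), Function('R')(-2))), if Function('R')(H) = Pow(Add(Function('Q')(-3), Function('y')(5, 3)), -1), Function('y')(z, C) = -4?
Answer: Rational(-21950, 7) ≈ -3135.7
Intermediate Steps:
Function('R')(H) = Rational(-1, 7) (Function('R')(H) = Pow(Add(-3, -4), -1) = Pow(-7, -1) = Rational(-1, 7))
Mul(439, Add(Function('F')(7), Function('R')(-2))) = Mul(439, Add(Mul(-1, 7), Rational(-1, 7))) = Mul(439, Add(-7, Rational(-1, 7))) = Mul(439, Rational(-50, 7)) = Rational(-21950, 7)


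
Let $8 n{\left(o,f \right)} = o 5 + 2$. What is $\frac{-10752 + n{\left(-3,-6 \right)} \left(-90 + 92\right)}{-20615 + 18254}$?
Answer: $\frac{43021}{9444} \approx 4.5554$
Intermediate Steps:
$n{\left(o,f \right)} = \frac{1}{4} + \frac{5 o}{8}$ ($n{\left(o,f \right)} = \frac{o 5 + 2}{8} = \frac{5 o + 2}{8} = \frac{2 + 5 o}{8} = \frac{1}{4} + \frac{5 o}{8}$)
$\frac{-10752 + n{\left(-3,-6 \right)} \left(-90 + 92\right)}{-20615 + 18254} = \frac{-10752 + \left(\frac{1}{4} + \frac{5}{8} \left(-3\right)\right) \left(-90 + 92\right)}{-20615 + 18254} = \frac{-10752 + \left(\frac{1}{4} - \frac{15}{8}\right) 2}{-2361} = \left(-10752 - \frac{13}{4}\right) \left(- \frac{1}{2361}\right) = \left(- \frac{43021}{4}\right) \left(- \frac{1}{2361}\right) = \frac{43021}{9444}$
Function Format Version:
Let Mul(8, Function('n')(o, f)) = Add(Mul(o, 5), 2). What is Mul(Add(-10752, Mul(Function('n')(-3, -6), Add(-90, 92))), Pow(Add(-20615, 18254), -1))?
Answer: Rational(43021, 9444) ≈ 4.5554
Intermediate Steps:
Function('n')(o, f) = Add(Rational(1, 4), Mul(Rational(5, 8), o)) (Function('n')(o, f) = Mul(Rational(1, 8), Add(Mul(o, 5), 2)) = Mul(Rational(1, 8), Add(Mul(5, o), 2)) = Mul(Rational(1, 8), Add(2, Mul(5, o))) = Add(Rational(1, 4), Mul(Rational(5, 8), o)))
Mul(Add(-10752, Mul(Function('n')(-3, -6), Add(-90, 92))), Pow(Add(-20615, 18254), -1)) = Mul(Add(-10752, Mul(Add(Rational(1, 4), Mul(Rational(5, 8), -3)), Add(-90, 92))), Pow(Add(-20615, 18254), -1)) = Mul(Add(-10752, Mul(Add(Rational(1, 4), Rational(-15, 8)), 2)), Pow(-2361, -1)) = Mul(Add(-10752, Mul(Rational(-13, 8), 2)), Rational(-1, 2361)) = Mul(Add(-10752, Rational(-13, 4)), Rational(-1, 2361)) = Mul(Rational(-43021, 4), Rational(-1, 2361)) = Rational(43021, 9444)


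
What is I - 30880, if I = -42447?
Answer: -73327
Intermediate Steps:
I - 30880 = -42447 - 30880 = -73327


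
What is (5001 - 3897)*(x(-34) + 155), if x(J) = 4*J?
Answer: 20976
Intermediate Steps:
(5001 - 3897)*(x(-34) + 155) = (5001 - 3897)*(4*(-34) + 155) = 1104*(-136 + 155) = 1104*19 = 20976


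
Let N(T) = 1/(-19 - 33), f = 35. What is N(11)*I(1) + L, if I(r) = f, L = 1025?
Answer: 53265/52 ≈ 1024.3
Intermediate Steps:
I(r) = 35
N(T) = -1/52 (N(T) = 1/(-52) = -1/52)
N(11)*I(1) + L = -1/52*35 + 1025 = -35/52 + 1025 = 53265/52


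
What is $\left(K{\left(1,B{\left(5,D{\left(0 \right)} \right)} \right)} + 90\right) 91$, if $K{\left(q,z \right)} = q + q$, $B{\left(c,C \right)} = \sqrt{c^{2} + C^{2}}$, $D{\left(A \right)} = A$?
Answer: $8372$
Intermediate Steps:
$B{\left(c,C \right)} = \sqrt{C^{2} + c^{2}}$
$K{\left(q,z \right)} = 2 q$
$\left(K{\left(1,B{\left(5,D{\left(0 \right)} \right)} \right)} + 90\right) 91 = \left(2 \cdot 1 + 90\right) 91 = \left(2 + 90\right) 91 = 92 \cdot 91 = 8372$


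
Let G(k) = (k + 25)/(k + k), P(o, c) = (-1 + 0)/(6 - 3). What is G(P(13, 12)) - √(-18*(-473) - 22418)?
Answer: -37 - 4*I*√869 ≈ -37.0 - 117.92*I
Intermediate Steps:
P(o, c) = -⅓ (P(o, c) = -1/3 = -1*⅓ = -⅓)
G(k) = (25 + k)/(2*k) (G(k) = (25 + k)/((2*k)) = (25 + k)*(1/(2*k)) = (25 + k)/(2*k))
G(P(13, 12)) - √(-18*(-473) - 22418) = (25 - ⅓)/(2*(-⅓)) - √(-18*(-473) - 22418) = (½)*(-3)*(74/3) - √(8514 - 22418) = -37 - √(-13904) = -37 - 4*I*√869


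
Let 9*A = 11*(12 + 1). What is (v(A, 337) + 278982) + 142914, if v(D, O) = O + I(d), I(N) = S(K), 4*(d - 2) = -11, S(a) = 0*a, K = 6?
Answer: 422233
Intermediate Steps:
S(a) = 0
d = -¾ (d = 2 + (¼)*(-11) = 2 - 11/4 = -¾ ≈ -0.75000)
I(N) = 0
A = 143/9 (A = (11*(12 + 1))/9 = (11*13)/9 = (⅑)*143 = 143/9 ≈ 15.889)
v(D, O) = O (v(D, O) = O + 0 = O)
(v(A, 337) + 278982) + 142914 = (337 + 278982) + 142914 = 279319 + 142914 = 422233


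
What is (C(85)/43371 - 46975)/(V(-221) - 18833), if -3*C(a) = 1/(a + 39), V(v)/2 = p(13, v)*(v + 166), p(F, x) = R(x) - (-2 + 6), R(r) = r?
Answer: -757895213701/95464949004 ≈ -7.9390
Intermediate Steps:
p(F, x) = -4 + x (p(F, x) = x - (-2 + 6) = x - 1*4 = x - 4 = -4 + x)
V(v) = 2*(-4 + v)*(166 + v) (V(v) = 2*((-4 + v)*(v + 166)) = 2*((-4 + v)*(166 + v)) = 2*(-4 + v)*(166 + v))
C(a) = -1/(3*(39 + a)) (C(a) = -1/(3*(a + 39)) = -1/(3*(39 + a)))
(C(85)/43371 - 46975)/(V(-221) - 18833) = (-1/(117 + 3*85)/43371 - 46975)/(2*(-4 - 221)*(166 - 221) - 18833) = (-1/(117 + 255)*(1/43371) - 46975)/(2*(-225)*(-55) - 18833) = (-1/372*(1/43371) - 46975)/(24750 - 18833) = (-1*1/372*(1/43371) - 46975)/5917 = (-1/372*1/43371 - 46975)*(1/5917) = (-1/16134012 - 46975)*(1/5917) = -757895213701/16134012*1/5917 = -757895213701/95464949004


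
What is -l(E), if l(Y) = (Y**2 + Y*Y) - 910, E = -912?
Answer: -1662578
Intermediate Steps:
l(Y) = -910 + 2*Y**2 (l(Y) = (Y**2 + Y**2) - 910 = 2*Y**2 - 910 = -910 + 2*Y**2)
-l(E) = -(-910 + 2*(-912)**2) = -(-910 + 2*831744) = -(-910 + 1663488) = -1*1662578 = -1662578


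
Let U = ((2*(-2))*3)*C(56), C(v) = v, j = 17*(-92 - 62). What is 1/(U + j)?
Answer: -1/3290 ≈ -0.00030395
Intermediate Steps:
j = -2618 (j = 17*(-154) = -2618)
U = -672 (U = ((2*(-2))*3)*56 = -4*3*56 = -12*56 = -672)
1/(U + j) = 1/(-672 - 2618) = 1/(-3290) = -1/3290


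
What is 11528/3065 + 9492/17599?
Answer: 231974252/53940935 ≈ 4.3005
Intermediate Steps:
11528/3065 + 9492/17599 = 231974252/53940935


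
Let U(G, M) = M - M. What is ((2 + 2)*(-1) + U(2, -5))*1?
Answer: -4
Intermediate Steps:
U(G, M) = 0
((2 + 2)*(-1) + U(2, -5))*1 = ((2 + 2)*(-1) + 0)*1 = (4*(-1) + 0)*1 = (-4 + 0)*1 = -4*1 = -4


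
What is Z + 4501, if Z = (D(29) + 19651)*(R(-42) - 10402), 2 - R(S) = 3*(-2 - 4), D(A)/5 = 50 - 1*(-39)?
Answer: -208632171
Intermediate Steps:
D(A) = 445 (D(A) = 5*(50 - 1*(-39)) = 5*(50 + 39) = 5*89 = 445)
R(S) = 20 (R(S) = 2 - 3*(-2 - 4) = 2 - 3*(-6) = 2 - 1*(-18) = 2 + 18 = 20)
Z = -208636672 (Z = (445 + 19651)*(20 - 10402) = 20096*(-10382) = -208636672)
Z + 4501 = -208636672 + 4501 = -208632171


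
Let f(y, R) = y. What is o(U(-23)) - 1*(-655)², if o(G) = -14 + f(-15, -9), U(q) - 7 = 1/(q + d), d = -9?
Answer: -429054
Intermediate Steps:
U(q) = 7 + 1/(-9 + q) (U(q) = 7 + 1/(q - 9) = 7 + 1/(-9 + q))
o(G) = -29 (o(G) = -14 - 15 = -29)
o(U(-23)) - 1*(-655)² = -29 - 1*(-655)² = -29 - 1*429025 = -29 - 429025 = -429054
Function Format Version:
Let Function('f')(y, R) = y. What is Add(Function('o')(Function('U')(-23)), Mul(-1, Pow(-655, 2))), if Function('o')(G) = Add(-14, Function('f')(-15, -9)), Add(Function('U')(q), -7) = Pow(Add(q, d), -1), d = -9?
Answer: -429054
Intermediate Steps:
Function('U')(q) = Add(7, Pow(Add(-9, q), -1)) (Function('U')(q) = Add(7, Pow(Add(q, -9), -1)) = Add(7, Pow(Add(-9, q), -1)))
Function('o')(G) = -29 (Function('o')(G) = Add(-14, -15) = -29)
Add(Function('o')(Function('U')(-23)), Mul(-1, Pow(-655, 2))) = Add(-29, Mul(-1, Pow(-655, 2))) = Add(-29, Mul(-1, 429025)) = Add(-29, -429025) = -429054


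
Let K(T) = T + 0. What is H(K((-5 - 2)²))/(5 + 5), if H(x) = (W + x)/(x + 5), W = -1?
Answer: 4/45 ≈ 0.088889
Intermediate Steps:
K(T) = T
H(x) = (-1 + x)/(5 + x) (H(x) = (-1 + x)/(x + 5) = (-1 + x)/(5 + x))
H(K((-5 - 2)²))/(5 + 5) = ((-1 + (-5 - 2)²)/(5 + (-5 - 2)²))/(5 + 5) = ((-1 + (-7)²)/(5 + (-7)²))/10 = ((-1 + 49)/(5 + 49))/10 = (48/54)/10 = ((1/54)*48)/10 = (⅒)*(8/9) = 4/45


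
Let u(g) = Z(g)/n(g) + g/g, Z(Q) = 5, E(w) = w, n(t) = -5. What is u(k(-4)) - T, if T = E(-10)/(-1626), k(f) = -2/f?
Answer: -5/813 ≈ -0.0061501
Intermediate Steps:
u(g) = 0 (u(g) = 5/(-5) + g/g = 5*(-⅕) + 1 = -1 + 1 = 0)
T = 5/813 (T = -10/(-1626) = -10*(-1/1626) = 5/813 ≈ 0.0061501)
u(k(-4)) - T = 0 - 1*5/813 = 0 - 5/813 = -5/813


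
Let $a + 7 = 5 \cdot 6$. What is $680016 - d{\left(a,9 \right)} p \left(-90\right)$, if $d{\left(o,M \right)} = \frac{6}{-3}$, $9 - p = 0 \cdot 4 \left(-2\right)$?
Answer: $678396$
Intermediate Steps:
$a = 23$ ($a = -7 + 5 \cdot 6 = -7 + 30 = 23$)
$p = 9$ ($p = 9 - 0 \cdot 4 \left(-2\right) = 9 - 0 \left(-2\right) = 9 - 0 = 9 + 0 = 9$)
$d{\left(o,M \right)} = -2$ ($d{\left(o,M \right)} = 6 \left(- \frac{1}{3}\right) = -2$)
$680016 - d{\left(a,9 \right)} p \left(-90\right) = 680016 - \left(-2\right) 9 \left(-90\right) = 680016 - \left(-18\right) \left(-90\right) = 680016 - 1620 = 678396$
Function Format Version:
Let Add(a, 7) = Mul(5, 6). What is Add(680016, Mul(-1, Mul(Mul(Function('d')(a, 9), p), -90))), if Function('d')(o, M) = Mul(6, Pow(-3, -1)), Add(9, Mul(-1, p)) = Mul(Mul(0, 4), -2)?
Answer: 678396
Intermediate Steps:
a = 23 (a = Add(-7, Mul(5, 6)) = Add(-7, 30) = 23)
p = 9 (p = Add(9, Mul(-1, Mul(Mul(0, 4), -2))) = Add(9, Mul(-1, Mul(0, -2))) = Add(9, Mul(-1, 0)) = Add(9, 0) = 9)
Function('d')(o, M) = -2 (Function('d')(o, M) = Mul(6, Rational(-1, 3)) = -2)
Add(680016, Mul(-1, Mul(Mul(Function('d')(a, 9), p), -90))) = Add(680016, Mul(-1, Mul(Mul(-2, 9), -90))) = Add(680016, Mul(-1, Mul(-18, -90))) = Add(680016, Mul(-1, 1620)) = Add(680016, -1620) = 678396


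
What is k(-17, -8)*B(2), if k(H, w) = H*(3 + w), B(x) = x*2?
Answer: 340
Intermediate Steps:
B(x) = 2*x
k(-17, -8)*B(2) = (-17*(3 - 8))*(2*2) = -17*(-5)*4 = 85*4 = 340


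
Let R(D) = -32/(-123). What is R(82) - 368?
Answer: -45232/123 ≈ -367.74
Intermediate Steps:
R(D) = 32/123 (R(D) = -32*(-1/123) = 32/123)
R(82) - 368 = 32/123 - 368 = -45232/123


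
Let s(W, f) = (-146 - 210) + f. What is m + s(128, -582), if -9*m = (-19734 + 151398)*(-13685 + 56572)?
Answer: -1882227470/3 ≈ -6.2741e+8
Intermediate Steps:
s(W, f) = -356 + f
m = -1882224656/3 (m = -(-19734 + 151398)*(-13685 + 56572)/9 = -43888*42887/3 = -⅑*5646673968 = -1882224656/3 ≈ -6.2741e+8)
m + s(128, -582) = -1882224656/3 + (-356 - 582) = -1882224656/3 - 938 = -1882227470/3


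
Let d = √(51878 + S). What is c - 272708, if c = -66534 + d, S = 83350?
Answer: -339242 + 2*√33807 ≈ -3.3887e+5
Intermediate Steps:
d = 2*√33807 (d = √(51878 + 83350) = √135228 = 2*√33807 ≈ 367.73)
c = -66534 + 2*√33807 ≈ -66166.
c - 272708 = (-66534 + 2*√33807) - 272708 = -339242 + 2*√33807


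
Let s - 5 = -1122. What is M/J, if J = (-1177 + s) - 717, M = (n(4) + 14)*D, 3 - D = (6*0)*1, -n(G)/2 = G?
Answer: -18/3011 ≈ -0.0059781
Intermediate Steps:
s = -1117 (s = 5 - 1122 = -1117)
n(G) = -2*G
D = 3 (D = 3 - 6*0 = 3 - 0 = 3 - 1*0 = 3 + 0 = 3)
M = 18 (M = (-2*4 + 14)*3 = (-8 + 14)*3 = 6*3 = 18)
J = -3011 (J = (-1177 - 1117) - 717 = -2294 - 717 = -3011)
M/J = 18/(-3011) = 18*(-1/3011) = -18/3011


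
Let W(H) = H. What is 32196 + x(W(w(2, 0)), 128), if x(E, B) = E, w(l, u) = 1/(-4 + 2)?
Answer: 64391/2 ≈ 32196.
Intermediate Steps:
w(l, u) = -1/2 (w(l, u) = 1/(-2) = -1/2)
32196 + x(W(w(2, 0)), 128) = 32196 - 1/2 = 64391/2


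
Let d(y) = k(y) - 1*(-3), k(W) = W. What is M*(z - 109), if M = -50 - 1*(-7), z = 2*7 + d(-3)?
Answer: 4085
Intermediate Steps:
d(y) = 3 + y (d(y) = y - 1*(-3) = y + 3 = 3 + y)
z = 14 (z = 2*7 + (3 - 3) = 14 + 0 = 14)
M = -43 (M = -50 + 7 = -43)
M*(z - 109) = -43*(14 - 109) = -43*(-95) = 4085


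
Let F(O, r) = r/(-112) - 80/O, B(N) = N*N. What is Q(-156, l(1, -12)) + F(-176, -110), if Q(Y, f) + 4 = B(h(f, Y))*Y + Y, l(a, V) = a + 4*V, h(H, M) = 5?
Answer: -2500075/616 ≈ -4058.6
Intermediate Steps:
B(N) = N**2
F(O, r) = -80/O - r/112 (F(O, r) = r*(-1/112) - 80/O = -r/112 - 80/O = -80/O - r/112)
Q(Y, f) = -4 + 26*Y (Q(Y, f) = -4 + (5**2*Y + Y) = -4 + (25*Y + Y) = -4 + 26*Y)
Q(-156, l(1, -12)) + F(-176, -110) = (-4 + 26*(-156)) + (-80/(-176) - 1/112*(-110)) = (-4 - 4056) + (-80*(-1/176) + 55/56) = -4060 + (5/11 + 55/56) = -4060 + 885/616 = -2500075/616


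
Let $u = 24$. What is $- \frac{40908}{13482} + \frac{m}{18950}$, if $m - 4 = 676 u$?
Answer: $- \frac{6624056}{3041475} \approx -2.1779$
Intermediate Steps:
$m = 16228$ ($m = 4 + 676 \cdot 24 = 4 + 16224 = 16228$)
$- \frac{40908}{13482} + \frac{m}{18950} = - \frac{40908}{13482} + \frac{16228}{18950} = \left(-40908\right) \frac{1}{13482} + 16228 \cdot \frac{1}{18950} = - \frac{974}{321} + \frac{8114}{9475} = - \frac{6624056}{3041475}$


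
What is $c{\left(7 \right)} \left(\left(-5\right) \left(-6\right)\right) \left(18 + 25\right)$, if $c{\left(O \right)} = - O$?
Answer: $-9030$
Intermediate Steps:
$c{\left(7 \right)} \left(\left(-5\right) \left(-6\right)\right) \left(18 + 25\right) = \left(-1\right) 7 \left(\left(-5\right) \left(-6\right)\right) \left(18 + 25\right) = \left(-7\right) 30 \cdot 43 = \left(-210\right) 43 = -9030$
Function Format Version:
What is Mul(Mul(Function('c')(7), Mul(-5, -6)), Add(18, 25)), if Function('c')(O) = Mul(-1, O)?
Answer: -9030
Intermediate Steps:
Mul(Mul(Function('c')(7), Mul(-5, -6)), Add(18, 25)) = Mul(Mul(Mul(-1, 7), Mul(-5, -6)), Add(18, 25)) = Mul(Mul(-7, 30), 43) = Mul(-210, 43) = -9030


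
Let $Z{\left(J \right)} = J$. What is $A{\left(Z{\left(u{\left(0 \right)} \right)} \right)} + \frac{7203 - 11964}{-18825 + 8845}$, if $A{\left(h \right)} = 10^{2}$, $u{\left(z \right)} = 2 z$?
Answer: $\frac{1002761}{9980} \approx 100.48$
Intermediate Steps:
$A{\left(h \right)} = 100$
$A{\left(Z{\left(u{\left(0 \right)} \right)} \right)} + \frac{7203 - 11964}{-18825 + 8845} = 100 + \frac{7203 - 11964}{-18825 + 8845} = 100 - \frac{4761}{-9980} = 100 - - \frac{4761}{9980} = 100 + \frac{4761}{9980} = \frac{1002761}{9980}$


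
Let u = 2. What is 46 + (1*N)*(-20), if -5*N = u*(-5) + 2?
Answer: 14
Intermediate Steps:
N = 8/5 (N = -(2*(-5) + 2)/5 = -(-10 + 2)/5 = -1/5*(-8) = 8/5 ≈ 1.6000)
46 + (1*N)*(-20) = 46 + (1*(8/5))*(-20) = 46 + (8/5)*(-20) = 46 - 32 = 14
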